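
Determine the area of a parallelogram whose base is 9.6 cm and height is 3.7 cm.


Shape: parallelogram
Base b = 9.6 cm, Height h = 3.7 cm
Formula: A = b * h
A = 9.6 * 3.7
A = 35.52
35.52 cm^2


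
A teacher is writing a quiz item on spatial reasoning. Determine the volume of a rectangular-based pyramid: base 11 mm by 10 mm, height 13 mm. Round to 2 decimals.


Shape: rectangular pyramid
Base: 11 mm x 10 mm, Height h = 13 mm
Formula: V = (1/3) * base_area * h
base_area = 11 * 10 = 110
base_area * h = 110 * 13 = 1430
V = 1430 / 3
V = 476.67
476.67 mm^3


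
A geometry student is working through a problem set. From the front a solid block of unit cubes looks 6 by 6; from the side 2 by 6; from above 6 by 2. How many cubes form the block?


Orthographic views of a solid rectangular block:
Front view 6 x 6 -> length = 6, height = 6
Side view 2 x 6 -> width = 2, height = 6 (consistent)
Top view 6 x 2 -> confirms length = 6, width = 2
The block is 6 x 2 x 6.
Total unit cubes = 6 * 2 * 6 = 72
72 unit cubes


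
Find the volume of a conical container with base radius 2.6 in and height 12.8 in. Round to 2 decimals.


Shape: cone
Radius r = 2.6 in, Height h = 12.8 in
Formula: V = (1/3) * pi * r^2 * h
r^2 = 6.76
pi * r^2 * h = pi * 6.76 * 12.8 = 86.528 * pi
V = 86.528 * pi / 3
V = 90.61
90.61 in^3


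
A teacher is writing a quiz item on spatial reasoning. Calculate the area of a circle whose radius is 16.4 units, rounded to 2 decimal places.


Shape: circle
Radius r = 16.4 units
Formula: A = pi * r^2
r^2 = 16.4^2 = 268.96
A = pi * 268.96
A = 844.96
844.96 units^2


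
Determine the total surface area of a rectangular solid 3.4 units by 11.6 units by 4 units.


Shape: rectangular prism
l = 3.4 units, w = 11.6 units, h = 4 units
Formula: SA = 2(lw + lh + wh)
lw = 39.44, lh = 13.6, wh = 46.4
lw + lh + wh = 99.44
SA = 2 * 99.44
SA = 198.88
198.88 units^2


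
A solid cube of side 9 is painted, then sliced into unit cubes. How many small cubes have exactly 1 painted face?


Large cube: 9 x 9 x 9, cut into unit cubes.
n = 9, so n - 2 = 7
Cubes with 1 painted face lie in the interior of each face.
A cube has 6 faces; each contributes (n - 2)^2 = 49 such cubes.
Count = 6 * 49 = 294
294 unit cubes


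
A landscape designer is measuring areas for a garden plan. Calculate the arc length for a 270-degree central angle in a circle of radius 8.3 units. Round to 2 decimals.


Shape: circular arc
Radius r = 8.3 units, Angle = 270 degrees
Formula: L = (angle/360) * 2 * pi * r
2 * pi * r = 16.6 * pi
L = (270/360) * 16.6 * pi
L = 12.45 * pi
L = 39.11
39.11 units


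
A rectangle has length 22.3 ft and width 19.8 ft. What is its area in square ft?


Shape: rectangle
Length l = 22.3 ft, Width w = 19.8 ft
Formula: A = l * w
A = 22.3 * 19.8
A = 441.54
441.54 ft^2


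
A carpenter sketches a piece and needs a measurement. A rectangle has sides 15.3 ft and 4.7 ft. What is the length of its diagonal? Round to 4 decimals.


Shape: rectangle (diagonal via Pythagoras)
Sides: 15.3 ft and 4.7 ft
Formula: d = sqrt(l^2 + w^2)
l^2 = 234.09, w^2 = 22.09
l^2 + w^2 = 256.18
d = sqrt(256.18)
d = 16.0056
16.0056 ft


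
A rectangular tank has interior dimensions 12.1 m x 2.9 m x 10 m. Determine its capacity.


Shape: rectangular prism
l = 12.1 m, w = 2.9 m, h = 10 m
Formula: V = l * w * h
V = 12.1 * 2.9 * 10
V = 35.09 * 10
V = 350.9
350.9 m^3


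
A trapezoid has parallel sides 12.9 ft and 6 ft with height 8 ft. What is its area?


Shape: trapezoid
Parallel sides a = 12.9 ft, b = 6 ft; Height h = 8 ft
Formula: A = (a + b) * h / 2
a + b = 12.9 + 6 = 18.9
A = 18.9 * 8 / 2
A = 151.2 / 2
A = 75.6
75.6 ft^2


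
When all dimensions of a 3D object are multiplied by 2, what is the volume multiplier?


Linear scale factor k = 2
Rule: under a linear scaling by k, volumes scale by k^3.
k^3 = 2 * 2 * 2
k^3 = 4 * 2
k^3 = 8
Volume scales by a factor of 8.
8 (dimensionless)


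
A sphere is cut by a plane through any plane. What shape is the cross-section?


Solid: sphere
Cutting plane: through any plane
Visualize the intersection of the plane with the solid's surface.
The boundary of the cut region is a circle.
circle


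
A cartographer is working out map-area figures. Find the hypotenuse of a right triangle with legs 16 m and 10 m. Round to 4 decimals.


Shape: right triangle
Legs a = 16 m, b = 10 m
Formula: c = sqrt(a^2 + b^2)
a^2 = 256, b^2 = 100
a^2 + b^2 = 356
c = sqrt(356)
c = 18.868
18.868 m


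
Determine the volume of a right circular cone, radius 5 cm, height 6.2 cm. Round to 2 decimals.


Shape: cone
Radius r = 5 cm, Height h = 6.2 cm
Formula: V = (1/3) * pi * r^2 * h
r^2 = 25
pi * r^2 * h = pi * 25 * 6.2 = 155 * pi
V = 155 * pi / 3
V = 162.32
162.32 cm^3


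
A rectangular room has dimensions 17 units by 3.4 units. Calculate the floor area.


Shape: rectangle
Length l = 17 units, Width w = 3.4 units
Formula: A = l * w
A = 17 * 3.4
A = 57.8
57.8 units^2


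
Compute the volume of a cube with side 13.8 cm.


Shape: cube
Side s = 13.8 cm
Formula: V = s^3
V = 13.8 * 13.8 * 13.8
V = 190.44 * 13.8
V = 2628.072
2628.072 cm^3


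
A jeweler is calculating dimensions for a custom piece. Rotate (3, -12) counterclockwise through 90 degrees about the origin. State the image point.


Transformation: rotation about the origin
Original point: (3, -12)
Rule for 90 deg counterclockwise: (x, y) -> (-y, x)
Apply: (3, -12) -> (12, 3)
(12, 3)


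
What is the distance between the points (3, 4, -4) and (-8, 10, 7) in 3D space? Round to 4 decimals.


3D distance between two points
P1 = (3, 4, -4), P2 = (-8, 10, 7)
Formula: d = sqrt((x2-x1)^2 + (y2-y1)^2 + (z2-z1)^2)
dx = -8 - 3 = -11
dy = 10 - 4 = 6
dz = 7 - -4 = 11
dx^2 + dy^2 + dz^2 = 121 + 36 + 121 = 278
d = sqrt(278)
d = 16.6733
16.6733 units


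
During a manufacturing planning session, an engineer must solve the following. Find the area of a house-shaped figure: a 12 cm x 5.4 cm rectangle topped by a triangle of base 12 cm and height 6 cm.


Composite shape: rectangle + triangle
Rectangle area = 12 * 5.4 = 64.8
Triangle area = 0.5 * 12 * 6 = 36
Total = 64.8 + 36
Total = 100.8
100.8 cm^2


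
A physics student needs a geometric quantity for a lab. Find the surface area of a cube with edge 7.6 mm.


Shape: cube
Side s = 7.6 mm
A cube has 6 square faces.
Formula: SA = 6 * s^2
s^2 = 57.76
SA = 6 * 57.76
SA = 346.56
346.56 mm^2


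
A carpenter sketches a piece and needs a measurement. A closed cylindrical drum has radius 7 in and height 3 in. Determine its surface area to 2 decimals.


Shape: closed cylinder
Radius r = 7 in, Height h = 3 in
Formula: SA = 2*pi*r^2 + 2*pi*r*h = 2*pi*r*(r + h)
r + h = 10
2 * r * (r + h) = 2 * 7 * 10 = 140
SA = 140 * pi
SA = 439.82
439.82 in^2


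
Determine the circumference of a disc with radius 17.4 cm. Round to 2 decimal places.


Shape: circle
Radius r = 17.4 cm
Formula: C = 2 * pi * r
C = 2 * pi * 17.4
C = 34.8 * pi
C = 109.33
109.33 cm


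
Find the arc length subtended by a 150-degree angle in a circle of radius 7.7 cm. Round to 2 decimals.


Shape: circular arc
Radius r = 7.7 cm, Angle = 150 degrees
Formula: L = (angle/360) * 2 * pi * r
2 * pi * r = 15.4 * pi
L = (150/360) * 15.4 * pi
L = 6.416667 * pi
L = 20.16
20.16 cm


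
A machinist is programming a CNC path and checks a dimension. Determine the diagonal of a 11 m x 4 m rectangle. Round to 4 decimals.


Shape: rectangle (diagonal via Pythagoras)
Sides: 11 m and 4 m
Formula: d = sqrt(l^2 + w^2)
l^2 = 121, w^2 = 16
l^2 + w^2 = 137
d = sqrt(137)
d = 11.7047
11.7047 m


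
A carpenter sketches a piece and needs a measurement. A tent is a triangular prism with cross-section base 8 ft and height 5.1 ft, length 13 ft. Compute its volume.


Shape: triangular prism
Triangle base = 8 ft, triangle height = 5.1 ft, prism length L = 13 ft
Formula: V = (1/2 * b * h_tri) * L
Cross-section area = 0.5 * 8 * 5.1 = 20.4
V = 20.4 * 13
V = 265.2
265.2 ft^3


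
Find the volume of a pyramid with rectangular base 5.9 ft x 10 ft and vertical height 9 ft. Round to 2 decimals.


Shape: rectangular pyramid
Base: 5.9 ft x 10 ft, Height h = 9 ft
Formula: V = (1/3) * base_area * h
base_area = 5.9 * 10 = 59
base_area * h = 59 * 9 = 531
V = 531 / 3
V = 177
177 ft^3


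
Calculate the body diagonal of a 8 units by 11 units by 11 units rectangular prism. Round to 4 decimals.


Shape: rectangular box (space diagonal)
l = 8 units, w = 11 units, h = 11 units
Visualize: the diagonal of the base, then a right triangle with that diagonal and the height.
Formula: d = sqrt(l^2 + w^2 + h^2)
l^2 + w^2 + h^2 = 64 + 121 + 121 = 306
d = sqrt(306)
d = 17.4929
17.4929 units


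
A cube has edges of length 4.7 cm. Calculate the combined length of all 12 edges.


Shape: cube
Side s = 4.7 cm
A cube has 12 edges, all equal.
Formula: total edge length = 12 * s
Total = 12 * 4.7
Total = 56.4
56.4 cm


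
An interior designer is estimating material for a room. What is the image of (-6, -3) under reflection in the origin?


Transformation: reflection
Original point: (-6, -3)
Rule for reflection through the origin: (x, y) -> (-x, -y)
Apply: (-6, -3) -> (6, 3)
(6, 3)


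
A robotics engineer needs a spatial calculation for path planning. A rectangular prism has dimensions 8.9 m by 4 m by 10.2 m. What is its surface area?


Shape: rectangular prism
l = 8.9 m, w = 4 m, h = 10.2 m
Formula: SA = 2(lw + lh + wh)
lw = 35.6, lh = 90.78, wh = 40.8
lw + lh + wh = 167.18
SA = 2 * 167.18
SA = 334.36
334.36 m^2


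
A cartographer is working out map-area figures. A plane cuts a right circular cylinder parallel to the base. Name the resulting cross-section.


Solid: right circular cylinder
Cutting plane: parallel to the base
Visualize the intersection of the plane with the solid's surface.
The boundary of the cut region is a circle.
circle


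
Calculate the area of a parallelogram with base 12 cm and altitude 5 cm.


Shape: parallelogram
Base b = 12 cm, Height h = 5 cm
Formula: A = b * h
A = 12 * 5
A = 60
60 cm^2


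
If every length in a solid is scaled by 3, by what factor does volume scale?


Linear scale factor k = 3
Rule: under a linear scaling by k, volumes scale by k^3.
k^3 = 3 * 3 * 3
k^3 = 9 * 3
k^3 = 27
Volume scales by a factor of 27.
27 (dimensionless)


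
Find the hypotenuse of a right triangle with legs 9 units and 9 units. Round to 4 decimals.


Shape: right triangle
Legs a = 9 units, b = 9 units
Formula: c = sqrt(a^2 + b^2)
a^2 = 81, b^2 = 81
a^2 + b^2 = 162
c = sqrt(162)
c = 12.7279
12.7279 units


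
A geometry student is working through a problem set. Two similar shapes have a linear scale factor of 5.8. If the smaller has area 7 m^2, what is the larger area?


Linear scale factor k = 5.8
Original area = 7 m^2
Rule: under a linear scaling by k, areas scale by k^2.
k^2 = 5.8^2 = 33.64
New area = 7 * 33.64
New area = 235.48
235.48 m^2


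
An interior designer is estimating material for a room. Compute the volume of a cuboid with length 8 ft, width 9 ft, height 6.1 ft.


Shape: rectangular prism
l = 8 ft, w = 9 ft, h = 6.1 ft
Formula: V = l * w * h
V = 8 * 9 * 6.1
V = 72 * 6.1
V = 439.2
439.2 ft^3


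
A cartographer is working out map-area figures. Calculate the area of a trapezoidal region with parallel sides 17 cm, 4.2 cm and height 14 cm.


Shape: trapezoid
Parallel sides a = 17 cm, b = 4.2 cm; Height h = 14 cm
Formula: A = (a + b) * h / 2
a + b = 17 + 4.2 = 21.2
A = 21.2 * 14 / 2
A = 296.8 / 2
A = 148.4
148.4 cm^2


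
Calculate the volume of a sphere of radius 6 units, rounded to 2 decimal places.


Shape: sphere
Radius r = 6 units
Formula: V = (4/3) * pi * r^3
r^3 = 216
(4/3) * 216 = 288
V = 288 * pi
V = 904.78
904.78 units^3


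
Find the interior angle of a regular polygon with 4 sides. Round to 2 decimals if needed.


Shape: regular square (4 sides)
Formula: interior angle = (n - 2) * 180 / n
(n - 2) = 2
(n - 2) * 180 = 360
angle = 360 / 4
angle = 90
90 degrees


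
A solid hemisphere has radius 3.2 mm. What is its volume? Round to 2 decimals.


Shape: hemisphere (half of a sphere)
Radius r = 3.2 mm
Formula: V = (1/2) * (4/3) * pi * r^3 = (2/3) * pi * r^3
r^3 = 32.768
(2/3) * 32.768 = 21.845333
V = 21.845333 * pi
V = 68.63
68.63 mm^3


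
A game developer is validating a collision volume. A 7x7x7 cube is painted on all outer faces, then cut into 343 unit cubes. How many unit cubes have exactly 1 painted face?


Large cube: 7 x 7 x 7, cut into unit cubes.
n = 7, so n - 2 = 5
Cubes with 1 painted face lie in the interior of each face.
A cube has 6 faces; each contributes (n - 2)^2 = 25 such cubes.
Count = 6 * 25 = 150
150 unit cubes


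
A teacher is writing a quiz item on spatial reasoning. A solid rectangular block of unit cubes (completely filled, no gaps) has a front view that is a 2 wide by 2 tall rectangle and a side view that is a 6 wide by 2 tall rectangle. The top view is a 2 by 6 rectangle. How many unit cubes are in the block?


Orthographic views of a solid rectangular block:
Front view 2 x 2 -> length = 2, height = 2
Side view 6 x 2 -> width = 6, height = 2 (consistent)
Top view 2 x 6 -> confirms length = 2, width = 6
The block is 2 x 6 x 2.
Total unit cubes = 2 * 6 * 2 = 24
24 unit cubes


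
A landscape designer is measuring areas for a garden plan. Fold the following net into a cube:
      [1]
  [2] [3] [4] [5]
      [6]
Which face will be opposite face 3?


Net: cross layout. Take square 3 as the base (bottom).
Fold the four squares in the horizontal row up around 3: 2 -> left, 4 -> right, 5 wraps to the top.
Fold 1 and 6 up from 3: 1 -> back, 6 -> front.
Opposite pairs are therefore: (1, 6), (2, 4), (3, 5).
Face 3 is opposite face 5.
face 5


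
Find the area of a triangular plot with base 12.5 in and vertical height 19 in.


Shape: triangle
Base b = 12.5 in, Height h = 19 in
Formula: A = (1/2) * b * h
A = 0.5 * 12.5 * 19
A = 0.5 * 237.5
A = 118.75
118.75 in^2


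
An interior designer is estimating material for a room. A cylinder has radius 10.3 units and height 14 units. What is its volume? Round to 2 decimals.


Shape: cylinder
Radius r = 10.3 units, Height h = 14 units
Formula: V = pi * r^2 * h
r^2 = 106.09
V = pi * 106.09 * 14
V = 1485.26 * pi
V = 4666.08
4666.08 units^3


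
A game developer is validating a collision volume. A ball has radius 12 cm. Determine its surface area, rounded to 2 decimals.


Shape: sphere
Radius r = 12 cm
Formula: SA = 4 * pi * r^2
r^2 = 144
SA = 4 * pi * 144
SA = 576 * pi
SA = 1809.56
1809.56 cm^2


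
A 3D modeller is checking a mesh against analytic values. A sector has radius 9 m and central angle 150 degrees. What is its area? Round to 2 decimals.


Shape: circular sector
Radius r = 9 m, Angle = 150 degrees
Formula: A = (angle/360) * pi * r^2
r^2 = 81
Fraction of circle = 150/360
A = (150/360) * pi * 81
A = 33.75 * pi
A = 106.03
106.03 m^2


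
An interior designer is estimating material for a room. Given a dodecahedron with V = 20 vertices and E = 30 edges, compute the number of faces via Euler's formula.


Polyhedron: dodecahedron
Euler's formula for convex polyhedra: V - E + F = 2
Given: V = 20 vertices and E = 30 edges
Solve for F:
F = 2 + E - V = 2 + 30 - 20 = 12
12 faces


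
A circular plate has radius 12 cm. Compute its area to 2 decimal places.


Shape: circle
Radius r = 12 cm
Formula: A = pi * r^2
r^2 = 12^2 = 144
A = pi * 144
A = 452.39
452.39 cm^2


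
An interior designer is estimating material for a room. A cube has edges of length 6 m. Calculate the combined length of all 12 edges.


Shape: cube
Side s = 6 m
A cube has 12 edges, all equal.
Formula: total edge length = 12 * s
Total = 12 * 6
Total = 72
72 m


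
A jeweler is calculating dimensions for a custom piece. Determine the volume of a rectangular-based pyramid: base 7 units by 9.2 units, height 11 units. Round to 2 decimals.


Shape: rectangular pyramid
Base: 7 units x 9.2 units, Height h = 11 units
Formula: V = (1/3) * base_area * h
base_area = 7 * 9.2 = 64.4
base_area * h = 64.4 * 11 = 708.4
V = 708.4 / 3
V = 236.13
236.13 units^3


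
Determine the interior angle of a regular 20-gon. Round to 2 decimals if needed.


Shape: regular icosagon (20 sides)
Formula: interior angle = (n - 2) * 180 / n
(n - 2) = 18
(n - 2) * 180 = 3240
angle = 3240 / 20
angle = 162
162 degrees


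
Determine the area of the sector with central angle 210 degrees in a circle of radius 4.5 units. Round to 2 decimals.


Shape: circular sector
Radius r = 4.5 units, Angle = 210 degrees
Formula: A = (angle/360) * pi * r^2
r^2 = 20.25
Fraction of circle = 210/360
A = (210/360) * pi * 20.25
A = 11.8125 * pi
A = 37.11
37.11 units^2


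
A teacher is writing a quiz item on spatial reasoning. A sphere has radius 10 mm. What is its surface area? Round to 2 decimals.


Shape: sphere
Radius r = 10 mm
Formula: SA = 4 * pi * r^2
r^2 = 100
SA = 4 * pi * 100
SA = 400 * pi
SA = 1256.64
1256.64 mm^2


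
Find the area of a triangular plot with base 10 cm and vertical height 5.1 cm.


Shape: triangle
Base b = 10 cm, Height h = 5.1 cm
Formula: A = (1/2) * b * h
A = 0.5 * 10 * 5.1
A = 0.5 * 51
A = 25.5
25.5 cm^2


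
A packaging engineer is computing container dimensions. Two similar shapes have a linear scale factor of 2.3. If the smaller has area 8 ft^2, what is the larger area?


Linear scale factor k = 2.3
Original area = 8 ft^2
Rule: under a linear scaling by k, areas scale by k^2.
k^2 = 2.3^2 = 5.29
New area = 8 * 5.29
New area = 42.32
42.32 ft^2


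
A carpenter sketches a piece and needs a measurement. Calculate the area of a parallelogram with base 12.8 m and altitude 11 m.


Shape: parallelogram
Base b = 12.8 m, Height h = 11 m
Formula: A = b * h
A = 12.8 * 11
A = 140.8
140.8 m^2


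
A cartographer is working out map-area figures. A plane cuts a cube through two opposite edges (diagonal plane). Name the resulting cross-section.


Solid: cube
Cutting plane: through two opposite edges (diagonal plane)
Visualize the intersection of the plane with the solid's surface.
The boundary of the cut region is a rectangle.
rectangle


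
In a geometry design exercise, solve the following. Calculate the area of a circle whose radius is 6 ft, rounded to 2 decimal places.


Shape: circle
Radius r = 6 ft
Formula: A = pi * r^2
r^2 = 6^2 = 36
A = pi * 36
A = 113.1
113.1 ft^2


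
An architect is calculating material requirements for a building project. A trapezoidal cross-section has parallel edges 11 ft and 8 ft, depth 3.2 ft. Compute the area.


Shape: trapezoid
Parallel sides a = 11 ft, b = 8 ft; Height h = 3.2 ft
Formula: A = (a + b) * h / 2
a + b = 11 + 8 = 19
A = 19 * 3.2 / 2
A = 60.8 / 2
A = 30.4
30.4 ft^2


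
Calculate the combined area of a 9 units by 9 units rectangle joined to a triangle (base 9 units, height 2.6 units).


Composite shape: rectangle + triangle
Rectangle area = 9 * 9 = 81
Triangle area = 0.5 * 9 * 2.6 = 11.7
Total = 81 + 11.7
Total = 92.7
92.7 units^2


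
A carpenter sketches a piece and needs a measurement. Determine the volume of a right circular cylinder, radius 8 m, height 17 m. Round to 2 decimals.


Shape: cylinder
Radius r = 8 m, Height h = 17 m
Formula: V = pi * r^2 * h
r^2 = 64
V = pi * 64 * 17
V = 1088 * pi
V = 3418.05
3418.05 m^3


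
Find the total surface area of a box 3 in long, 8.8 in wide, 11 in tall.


Shape: rectangular prism
l = 3 in, w = 8.8 in, h = 11 in
Formula: SA = 2(lw + lh + wh)
lw = 26.4, lh = 33, wh = 96.8
lw + lh + wh = 156.2
SA = 2 * 156.2
SA = 312.4
312.4 in^2


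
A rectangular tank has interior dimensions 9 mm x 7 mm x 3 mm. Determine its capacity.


Shape: rectangular prism
l = 9 mm, w = 7 mm, h = 3 mm
Formula: V = l * w * h
V = 9 * 7 * 3
V = 63 * 3
V = 189
189 mm^3


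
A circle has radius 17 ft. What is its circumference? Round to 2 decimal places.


Shape: circle
Radius r = 17 ft
Formula: C = 2 * pi * r
C = 2 * pi * 17
C = 34 * pi
C = 106.81
106.81 ft


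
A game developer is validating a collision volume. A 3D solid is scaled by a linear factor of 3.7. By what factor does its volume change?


Linear scale factor k = 3.7
Rule: under a linear scaling by k, volumes scale by k^3.
k^3 = 3.7 * 3.7 * 3.7
k^3 = 13.69 * 3.7
k^3 = 50.653
Volume scales by a factor of 50.653.
50.653 (dimensionless)


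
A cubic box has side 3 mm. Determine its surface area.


Shape: cube
Side s = 3 mm
A cube has 6 square faces.
Formula: SA = 6 * s^2
s^2 = 9
SA = 6 * 9
SA = 54
54 mm^2


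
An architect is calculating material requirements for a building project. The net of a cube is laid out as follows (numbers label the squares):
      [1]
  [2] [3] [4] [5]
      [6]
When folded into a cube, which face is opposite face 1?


Net: cross layout. Take square 3 as the base (bottom).
Fold the four squares in the horizontal row up around 3: 2 -> left, 4 -> right, 5 wraps to the top.
Fold 1 and 6 up from 3: 1 -> back, 6 -> front.
Opposite pairs are therefore: (1, 6), (2, 4), (3, 5).
Face 1 is opposite face 6.
face 6


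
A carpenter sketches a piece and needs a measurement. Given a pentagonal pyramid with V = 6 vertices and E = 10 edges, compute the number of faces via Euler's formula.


Polyhedron: pentagonal pyramid
Euler's formula for convex polyhedra: V - E + F = 2
Given: V = 6 vertices and E = 10 edges
Solve for F:
F = 2 + E - V = 2 + 10 - 6 = 6
6 faces


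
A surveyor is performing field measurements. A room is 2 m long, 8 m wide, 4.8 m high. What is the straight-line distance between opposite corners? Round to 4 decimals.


Shape: rectangular box (space diagonal)
l = 2 m, w = 8 m, h = 4.8 m
Visualize: the diagonal of the base, then a right triangle with that diagonal and the height.
Formula: d = sqrt(l^2 + w^2 + h^2)
l^2 + w^2 + h^2 = 4 + 64 + 23.04 = 91.04
d = sqrt(91.04)
d = 9.5415
9.5415 m


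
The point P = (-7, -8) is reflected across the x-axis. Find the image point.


Transformation: reflection
Original point: (-7, -8)
Rule for reflection over the x-axis: (x, y) -> (x, -y)
Apply: (-7, -8) -> (-7, 8)
(-7, 8)


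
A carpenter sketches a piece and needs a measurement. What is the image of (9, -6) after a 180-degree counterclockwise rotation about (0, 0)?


Transformation: rotation about the origin
Original point: (9, -6)
Rule for 180 deg: (x, y) -> (-x, -y)
Apply: (9, -6) -> (-9, 6)
(-9, 6)


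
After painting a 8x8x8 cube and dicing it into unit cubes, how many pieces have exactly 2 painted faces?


Large cube: 8 x 8 x 8, cut into unit cubes.
n = 8, so n - 2 = 6
Cubes with 2 painted faces lie along the edges, excluding corners.
A cube has 12 edges; each contributes (n - 2) = 6 such cubes.
Count = 12 * 6 = 72
72 unit cubes


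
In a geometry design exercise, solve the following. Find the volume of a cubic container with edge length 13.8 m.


Shape: cube
Side s = 13.8 m
Formula: V = s^3
V = 13.8 * 13.8 * 13.8
V = 190.44 * 13.8
V = 2628.072
2628.072 m^3


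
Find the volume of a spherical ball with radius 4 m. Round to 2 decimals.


Shape: sphere
Radius r = 4 m
Formula: V = (4/3) * pi * r^3
r^3 = 64
(4/3) * 64 = 85.333333
V = 85.333333 * pi
V = 268.08
268.08 m^3


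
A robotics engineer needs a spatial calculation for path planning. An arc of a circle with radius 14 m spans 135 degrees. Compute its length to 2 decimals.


Shape: circular arc
Radius r = 14 m, Angle = 135 degrees
Formula: L = (angle/360) * 2 * pi * r
2 * pi * r = 28 * pi
L = (135/360) * 28 * pi
L = 10.5 * pi
L = 32.99
32.99 m


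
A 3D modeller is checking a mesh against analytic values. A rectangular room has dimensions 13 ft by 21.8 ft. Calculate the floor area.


Shape: rectangle
Length l = 13 ft, Width w = 21.8 ft
Formula: A = l * w
A = 13 * 21.8
A = 283.4
283.4 ft^2


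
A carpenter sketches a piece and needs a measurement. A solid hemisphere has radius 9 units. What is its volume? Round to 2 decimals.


Shape: hemisphere (half of a sphere)
Radius r = 9 units
Formula: V = (1/2) * (4/3) * pi * r^3 = (2/3) * pi * r^3
r^3 = 729
(2/3) * 729 = 486
V = 486 * pi
V = 1526.81
1526.81 units^3


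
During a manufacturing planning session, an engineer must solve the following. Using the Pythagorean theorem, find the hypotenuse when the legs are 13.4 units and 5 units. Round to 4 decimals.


Shape: right triangle
Legs a = 13.4 units, b = 5 units
Formula: c = sqrt(a^2 + b^2)
a^2 = 179.56, b^2 = 25
a^2 + b^2 = 204.56
c = sqrt(204.56)
c = 14.3024
14.3024 units


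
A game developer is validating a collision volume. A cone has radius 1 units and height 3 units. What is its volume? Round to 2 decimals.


Shape: cone
Radius r = 1 units, Height h = 3 units
Formula: V = (1/3) * pi * r^2 * h
r^2 = 1
pi * r^2 * h = pi * 1 * 3 = 3 * pi
V = 3 * pi / 3
V = 3.14
3.14 units^3


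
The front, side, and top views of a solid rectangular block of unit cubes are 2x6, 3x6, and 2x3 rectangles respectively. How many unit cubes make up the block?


Orthographic views of a solid rectangular block:
Front view 2 x 6 -> length = 2, height = 6
Side view 3 x 6 -> width = 3, height = 6 (consistent)
Top view 2 x 3 -> confirms length = 2, width = 3
The block is 2 x 3 x 6.
Total unit cubes = 2 * 3 * 6 = 36
36 unit cubes


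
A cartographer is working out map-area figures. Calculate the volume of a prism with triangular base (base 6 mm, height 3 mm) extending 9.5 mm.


Shape: triangular prism
Triangle base = 6 mm, triangle height = 3 mm, prism length L = 9.5 mm
Formula: V = (1/2 * b * h_tri) * L
Cross-section area = 0.5 * 6 * 3 = 9
V = 9 * 9.5
V = 85.5
85.5 mm^3


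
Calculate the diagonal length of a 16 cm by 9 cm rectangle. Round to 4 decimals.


Shape: rectangle (diagonal via Pythagoras)
Sides: 16 cm and 9 cm
Formula: d = sqrt(l^2 + w^2)
l^2 = 256, w^2 = 81
l^2 + w^2 = 337
d = sqrt(337)
d = 18.3576
18.3576 cm


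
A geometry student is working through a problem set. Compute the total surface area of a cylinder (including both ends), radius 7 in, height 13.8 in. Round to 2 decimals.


Shape: closed cylinder
Radius r = 7 in, Height h = 13.8 in
Formula: SA = 2*pi*r^2 + 2*pi*r*h = 2*pi*r*(r + h)
r + h = 20.8
2 * r * (r + h) = 2 * 7 * 20.8 = 291.2
SA = 291.2 * pi
SA = 914.83
914.83 in^2


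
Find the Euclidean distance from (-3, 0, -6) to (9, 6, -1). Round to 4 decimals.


3D distance between two points
P1 = (-3, 0, -6), P2 = (9, 6, -1)
Formula: d = sqrt((x2-x1)^2 + (y2-y1)^2 + (z2-z1)^2)
dx = 9 - -3 = 12
dy = 6 - 0 = 6
dz = -1 - -6 = 5
dx^2 + dy^2 + dz^2 = 144 + 36 + 25 = 205
d = sqrt(205)
d = 14.3178
14.3178 units


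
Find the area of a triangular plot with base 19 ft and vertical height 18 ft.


Shape: triangle
Base b = 19 ft, Height h = 18 ft
Formula: A = (1/2) * b * h
A = 0.5 * 19 * 18
A = 0.5 * 342
A = 171
171 ft^2


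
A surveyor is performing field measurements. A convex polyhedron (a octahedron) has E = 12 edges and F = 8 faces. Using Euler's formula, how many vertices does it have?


Polyhedron: octahedron
Euler's formula for convex polyhedra: V - E + F = 2
Given: E = 12 edges and F = 8 faces
Solve for V:
V = 2 + E - F = 2 + 12 - 8 = 6
6 vertices


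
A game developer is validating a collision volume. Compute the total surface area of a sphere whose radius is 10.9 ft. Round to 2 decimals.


Shape: sphere
Radius r = 10.9 ft
Formula: SA = 4 * pi * r^2
r^2 = 118.81
SA = 4 * pi * 118.81
SA = 475.24 * pi
SA = 1493.01
1493.01 ft^2


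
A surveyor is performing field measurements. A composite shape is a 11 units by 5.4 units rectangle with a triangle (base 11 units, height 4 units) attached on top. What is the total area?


Composite shape: rectangle + triangle
Rectangle area = 11 * 5.4 = 59.4
Triangle area = 0.5 * 11 * 4 = 22
Total = 59.4 + 22
Total = 81.4
81.4 units^2


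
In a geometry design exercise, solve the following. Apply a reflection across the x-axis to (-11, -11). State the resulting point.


Transformation: reflection
Original point: (-11, -11)
Rule for reflection over the x-axis: (x, y) -> (x, -y)
Apply: (-11, -11) -> (-11, 11)
(-11, 11)


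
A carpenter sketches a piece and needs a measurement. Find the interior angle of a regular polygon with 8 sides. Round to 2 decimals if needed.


Shape: regular octagon (8 sides)
Formula: interior angle = (n - 2) * 180 / n
(n - 2) = 6
(n - 2) * 180 = 1080
angle = 1080 / 8
angle = 135
135 degrees


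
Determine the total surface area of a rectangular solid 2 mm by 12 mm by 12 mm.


Shape: rectangular prism
l = 2 mm, w = 12 mm, h = 12 mm
Formula: SA = 2(lw + lh + wh)
lw = 24, lh = 24, wh = 144
lw + lh + wh = 192
SA = 2 * 192
SA = 384
384 mm^2


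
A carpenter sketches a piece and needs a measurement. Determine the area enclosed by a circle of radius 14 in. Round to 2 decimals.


Shape: circle
Radius r = 14 in
Formula: A = pi * r^2
r^2 = 14^2 = 196
A = pi * 196
A = 615.75
615.75 in^2


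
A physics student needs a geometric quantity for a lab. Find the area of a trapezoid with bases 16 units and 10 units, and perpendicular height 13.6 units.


Shape: trapezoid
Parallel sides a = 16 units, b = 10 units; Height h = 13.6 units
Formula: A = (a + b) * h / 2
a + b = 16 + 10 = 26
A = 26 * 13.6 / 2
A = 353.6 / 2
A = 176.8
176.8 units^2


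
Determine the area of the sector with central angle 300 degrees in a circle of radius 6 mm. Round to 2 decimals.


Shape: circular sector
Radius r = 6 mm, Angle = 300 degrees
Formula: A = (angle/360) * pi * r^2
r^2 = 36
Fraction of circle = 300/360
A = (300/360) * pi * 36
A = 30 * pi
A = 94.25
94.25 mm^2


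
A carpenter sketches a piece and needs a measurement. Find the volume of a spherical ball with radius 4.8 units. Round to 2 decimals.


Shape: sphere
Radius r = 4.8 units
Formula: V = (4/3) * pi * r^3
r^3 = 110.592
(4/3) * 110.592 = 147.456
V = 147.456 * pi
V = 463.25
463.25 units^3


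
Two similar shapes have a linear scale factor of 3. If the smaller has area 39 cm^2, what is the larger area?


Linear scale factor k = 3
Original area = 39 cm^2
Rule: under a linear scaling by k, areas scale by k^2.
k^2 = 3^2 = 9
New area = 39 * 9
New area = 351
351 cm^2


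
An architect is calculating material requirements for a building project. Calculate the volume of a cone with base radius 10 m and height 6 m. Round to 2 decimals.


Shape: cone
Radius r = 10 m, Height h = 6 m
Formula: V = (1/3) * pi * r^2 * h
r^2 = 100
pi * r^2 * h = pi * 100 * 6 = 600 * pi
V = 600 * pi / 3
V = 628.32
628.32 m^3


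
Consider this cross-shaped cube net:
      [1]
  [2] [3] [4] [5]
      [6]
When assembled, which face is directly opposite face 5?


Net: cross layout. Take square 3 as the base (bottom).
Fold the four squares in the horizontal row up around 3: 2 -> left, 4 -> right, 5 wraps to the top.
Fold 1 and 6 up from 3: 1 -> back, 6 -> front.
Opposite pairs are therefore: (1, 6), (2, 4), (3, 5).
Face 5 is opposite face 3.
face 3


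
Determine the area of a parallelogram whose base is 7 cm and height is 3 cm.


Shape: parallelogram
Base b = 7 cm, Height h = 3 cm
Formula: A = b * h
A = 7 * 3
A = 21
21 cm^2


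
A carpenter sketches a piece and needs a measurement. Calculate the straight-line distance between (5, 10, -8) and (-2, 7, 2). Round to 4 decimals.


3D distance between two points
P1 = (5, 10, -8), P2 = (-2, 7, 2)
Formula: d = sqrt((x2-x1)^2 + (y2-y1)^2 + (z2-z1)^2)
dx = -2 - 5 = -7
dy = 7 - 10 = -3
dz = 2 - -8 = 10
dx^2 + dy^2 + dz^2 = 49 + 9 + 100 = 158
d = sqrt(158)
d = 12.5698
12.5698 units


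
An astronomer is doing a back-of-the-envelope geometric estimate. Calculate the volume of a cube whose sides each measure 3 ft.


Shape: cube
Side s = 3 ft
Formula: V = s^3
V = 3 * 3 * 3
V = 9 * 3
V = 27
27 ft^3


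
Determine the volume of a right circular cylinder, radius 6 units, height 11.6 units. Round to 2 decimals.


Shape: cylinder
Radius r = 6 units, Height h = 11.6 units
Formula: V = pi * r^2 * h
r^2 = 36
V = pi * 36 * 11.6
V = 417.6 * pi
V = 1311.93
1311.93 units^3


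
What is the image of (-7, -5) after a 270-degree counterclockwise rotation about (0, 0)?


Transformation: rotation about the origin
Original point: (-7, -5)
Rule for 270 deg counterclockwise: (x, y) -> (y, -x)
Apply: (-7, -5) -> (-5, 7)
(-5, 7)


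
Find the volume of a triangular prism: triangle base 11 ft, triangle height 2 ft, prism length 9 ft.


Shape: triangular prism
Triangle base = 11 ft, triangle height = 2 ft, prism length L = 9 ft
Formula: V = (1/2 * b * h_tri) * L
Cross-section area = 0.5 * 11 * 2 = 11
V = 11 * 9
V = 99
99 ft^3


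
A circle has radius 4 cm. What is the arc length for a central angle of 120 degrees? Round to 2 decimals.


Shape: circular arc
Radius r = 4 cm, Angle = 120 degrees
Formula: L = (angle/360) * 2 * pi * r
2 * pi * r = 8 * pi
L = (120/360) * 8 * pi
L = 2.666667 * pi
L = 8.38
8.38 cm


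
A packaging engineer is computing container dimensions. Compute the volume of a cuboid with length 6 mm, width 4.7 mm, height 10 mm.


Shape: rectangular prism
l = 6 mm, w = 4.7 mm, h = 10 mm
Formula: V = l * w * h
V = 6 * 4.7 * 10
V = 28.2 * 10
V = 282
282 mm^3


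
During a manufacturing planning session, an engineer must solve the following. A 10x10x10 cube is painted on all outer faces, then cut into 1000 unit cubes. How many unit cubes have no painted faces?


Large cube: 10 x 10 x 10, cut into unit cubes.
n = 10, so n - 2 = 8
Unpainted cubes form the interior (n - 2)^3 block.
(n - 2)^3 = 8^3 = 512
512 unit cubes


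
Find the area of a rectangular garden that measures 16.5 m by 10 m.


Shape: rectangle
Length l = 16.5 m, Width w = 10 m
Formula: A = l * w
A = 16.5 * 10
A = 165
165 m^2


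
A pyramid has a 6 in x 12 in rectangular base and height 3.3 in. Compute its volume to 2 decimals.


Shape: rectangular pyramid
Base: 6 in x 12 in, Height h = 3.3 in
Formula: V = (1/3) * base_area * h
base_area = 6 * 12 = 72
base_area * h = 72 * 3.3 = 237.6
V = 237.6 / 3
V = 79.2
79.2 in^3


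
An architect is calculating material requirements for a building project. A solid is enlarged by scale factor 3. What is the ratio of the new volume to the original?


Linear scale factor k = 3
Rule: under a linear scaling by k, volumes scale by k^3.
k^3 = 3 * 3 * 3
k^3 = 9 * 3
k^3 = 27
Volume scales by a factor of 27.
27 (dimensionless)


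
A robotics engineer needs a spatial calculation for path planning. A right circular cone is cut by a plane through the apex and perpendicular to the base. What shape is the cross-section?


Solid: right circular cone
Cutting plane: through the apex and perpendicular to the base
Visualize the intersection of the plane with the solid's surface.
The boundary of the cut region is a isosceles triangle.
isosceles triangle


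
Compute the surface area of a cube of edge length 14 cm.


Shape: cube
Side s = 14 cm
A cube has 6 square faces.
Formula: SA = 6 * s^2
s^2 = 196
SA = 6 * 196
SA = 1176
1176 cm^2


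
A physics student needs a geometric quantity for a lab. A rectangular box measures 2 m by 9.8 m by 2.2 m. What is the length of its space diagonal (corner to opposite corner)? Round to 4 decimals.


Shape: rectangular box (space diagonal)
l = 2 m, w = 9.8 m, h = 2.2 m
Visualize: the diagonal of the base, then a right triangle with that diagonal and the height.
Formula: d = sqrt(l^2 + w^2 + h^2)
l^2 + w^2 + h^2 = 4 + 96.04 + 4.84 = 104.88
d = sqrt(104.88)
d = 10.2411
10.2411 m


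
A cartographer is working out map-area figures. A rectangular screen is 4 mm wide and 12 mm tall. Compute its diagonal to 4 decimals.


Shape: rectangle (diagonal via Pythagoras)
Sides: 4 mm and 12 mm
Formula: d = sqrt(l^2 + w^2)
l^2 = 16, w^2 = 144
l^2 + w^2 = 160
d = sqrt(160)
d = 12.6491
12.6491 mm


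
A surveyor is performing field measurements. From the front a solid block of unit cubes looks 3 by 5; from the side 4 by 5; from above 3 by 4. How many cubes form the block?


Orthographic views of a solid rectangular block:
Front view 3 x 5 -> length = 3, height = 5
Side view 4 x 5 -> width = 4, height = 5 (consistent)
Top view 3 x 4 -> confirms length = 3, width = 4
The block is 3 x 4 x 5.
Total unit cubes = 3 * 4 * 5 = 60
60 unit cubes


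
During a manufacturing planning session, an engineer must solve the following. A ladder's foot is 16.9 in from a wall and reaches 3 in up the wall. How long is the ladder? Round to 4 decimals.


Shape: right triangle
Legs a = 16.9 in, b = 3 in
Formula: c = sqrt(a^2 + b^2)
a^2 = 285.61, b^2 = 9
a^2 + b^2 = 294.61
c = sqrt(294.61)
c = 17.1642
17.1642 in


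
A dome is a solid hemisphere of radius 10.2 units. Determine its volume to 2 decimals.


Shape: hemisphere (half of a sphere)
Radius r = 10.2 units
Formula: V = (1/2) * (4/3) * pi * r^3 = (2/3) * pi * r^3
r^3 = 1061.208
(2/3) * 1061.208 = 707.472
V = 707.472 * pi
V = 2222.59
2222.59 units^3


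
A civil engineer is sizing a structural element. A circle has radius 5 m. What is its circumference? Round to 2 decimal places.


Shape: circle
Radius r = 5 m
Formula: C = 2 * pi * r
C = 2 * pi * 5
C = 10 * pi
C = 31.42
31.42 m


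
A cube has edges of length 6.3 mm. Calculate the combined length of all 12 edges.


Shape: cube
Side s = 6.3 mm
A cube has 12 edges, all equal.
Formula: total edge length = 12 * s
Total = 12 * 6.3
Total = 75.6
75.6 mm


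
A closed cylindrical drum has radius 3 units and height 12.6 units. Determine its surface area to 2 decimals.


Shape: closed cylinder
Radius r = 3 units, Height h = 12.6 units
Formula: SA = 2*pi*r^2 + 2*pi*r*h = 2*pi*r*(r + h)
r + h = 15.6
2 * r * (r + h) = 2 * 3 * 15.6 = 93.6
SA = 93.6 * pi
SA = 294.05
294.05 units^2


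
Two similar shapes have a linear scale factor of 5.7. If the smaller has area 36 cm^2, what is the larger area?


Linear scale factor k = 5.7
Original area = 36 cm^2
Rule: under a linear scaling by k, areas scale by k^2.
k^2 = 5.7^2 = 32.49
New area = 36 * 32.49
New area = 1169.64
1169.64 cm^2


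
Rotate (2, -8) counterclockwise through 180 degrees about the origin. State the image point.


Transformation: rotation about the origin
Original point: (2, -8)
Rule for 180 deg: (x, y) -> (-x, -y)
Apply: (2, -8) -> (-2, 8)
(-2, 8)


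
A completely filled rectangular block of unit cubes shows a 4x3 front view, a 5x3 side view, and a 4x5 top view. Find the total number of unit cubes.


Orthographic views of a solid rectangular block:
Front view 4 x 3 -> length = 4, height = 3
Side view 5 x 3 -> width = 5, height = 3 (consistent)
Top view 4 x 5 -> confirms length = 4, width = 5
The block is 4 x 5 x 3.
Total unit cubes = 4 * 5 * 3 = 60
60 unit cubes


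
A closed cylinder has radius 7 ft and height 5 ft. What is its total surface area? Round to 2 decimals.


Shape: closed cylinder
Radius r = 7 ft, Height h = 5 ft
Formula: SA = 2*pi*r^2 + 2*pi*r*h = 2*pi*r*(r + h)
r + h = 12
2 * r * (r + h) = 2 * 7 * 12 = 168
SA = 168 * pi
SA = 527.79
527.79 ft^2


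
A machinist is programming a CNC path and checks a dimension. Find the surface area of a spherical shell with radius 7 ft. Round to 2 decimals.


Shape: sphere
Radius r = 7 ft
Formula: SA = 4 * pi * r^2
r^2 = 49
SA = 4 * pi * 49
SA = 196 * pi
SA = 615.75
615.75 ft^2


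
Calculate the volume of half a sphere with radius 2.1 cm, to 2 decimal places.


Shape: hemisphere (half of a sphere)
Radius r = 2.1 cm
Formula: V = (1/2) * (4/3) * pi * r^3 = (2/3) * pi * r^3
r^3 = 9.261
(2/3) * 9.261 = 6.174
V = 6.174 * pi
V = 19.4
19.4 cm^3


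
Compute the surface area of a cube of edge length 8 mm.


Shape: cube
Side s = 8 mm
A cube has 6 square faces.
Formula: SA = 6 * s^2
s^2 = 64
SA = 6 * 64
SA = 384
384 mm^2


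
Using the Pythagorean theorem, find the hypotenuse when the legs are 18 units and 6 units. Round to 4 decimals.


Shape: right triangle
Legs a = 18 units, b = 6 units
Formula: c = sqrt(a^2 + b^2)
a^2 = 324, b^2 = 36
a^2 + b^2 = 360
c = sqrt(360)
c = 18.9737
18.9737 units
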